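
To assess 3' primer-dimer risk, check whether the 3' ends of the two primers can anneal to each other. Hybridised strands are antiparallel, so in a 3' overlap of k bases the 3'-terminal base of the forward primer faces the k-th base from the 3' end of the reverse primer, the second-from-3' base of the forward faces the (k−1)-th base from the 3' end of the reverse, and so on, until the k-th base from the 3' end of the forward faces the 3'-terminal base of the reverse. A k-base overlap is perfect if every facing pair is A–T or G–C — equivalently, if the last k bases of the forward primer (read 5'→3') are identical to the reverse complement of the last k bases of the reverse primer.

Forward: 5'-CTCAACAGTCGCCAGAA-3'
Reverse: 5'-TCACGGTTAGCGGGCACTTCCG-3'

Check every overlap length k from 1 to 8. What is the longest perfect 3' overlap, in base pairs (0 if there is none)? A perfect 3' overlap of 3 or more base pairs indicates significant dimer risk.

Longest perfect overlap: 0 complementary base pairs; below the dimer-risk threshold (threshold 3).

Last 8 bases (5'→3') — forward …CGCCAGAA, reverse …CACTTCCG.
Reverse complement of the reverse primer's last 8 bases: CGGAAGTG; its first k bases are the reverse complement of the reverse primer's last k bases, so a perfect k-base overlap needs the forward primer's last k bases to equal them.
Comparing (forward last k vs required): k=1: A vs C ✗; k=2: AA vs CG ✗; k=3: GAA vs CGG ✗; k=4: AGAA vs CGGA ✗; k=5: CAGAA vs CGGAA ✗; k=6: CCAGAA vs CGGAAG ✗; k=7: GCCAGAA vs CGGAAGT ✗; k=8: CGCCAGAA vs CGGAAGTG ✗.
No overlap length from 1 to 8 is perfect, so the longest perfect 3' overlap is 0.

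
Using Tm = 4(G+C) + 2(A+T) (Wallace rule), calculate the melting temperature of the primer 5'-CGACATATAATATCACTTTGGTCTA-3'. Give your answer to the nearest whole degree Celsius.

Base counts: A=8, T=9, G=3, C=5 (length 25).
Tm = 2·(8+9) + 4·(3+5) = 2·17 + 4·8 = 34 + 32 = 66°C.

66°C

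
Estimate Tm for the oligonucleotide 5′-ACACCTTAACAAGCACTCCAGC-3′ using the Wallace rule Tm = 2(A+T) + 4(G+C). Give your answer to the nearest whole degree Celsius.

Base counts: A=8, T=3, G=2, C=9 (length 22).
Tm = 2·(8+3) + 4·(2+9) = 2·11 + 4·11 = 22 + 44 = 66°C.

66°C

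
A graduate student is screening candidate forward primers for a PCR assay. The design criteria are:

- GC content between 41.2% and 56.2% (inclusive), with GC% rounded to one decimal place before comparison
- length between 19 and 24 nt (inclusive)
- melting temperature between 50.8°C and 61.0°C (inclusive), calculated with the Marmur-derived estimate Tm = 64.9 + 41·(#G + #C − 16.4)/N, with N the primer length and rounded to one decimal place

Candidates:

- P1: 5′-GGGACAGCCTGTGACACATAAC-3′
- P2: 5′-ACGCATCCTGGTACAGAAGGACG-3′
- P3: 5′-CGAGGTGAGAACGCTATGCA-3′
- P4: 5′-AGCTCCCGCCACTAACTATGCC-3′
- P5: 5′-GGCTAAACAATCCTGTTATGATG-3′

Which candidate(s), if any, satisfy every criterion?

P1 and P3.

P1 (22 nt, A=7 T=3 G=6 C=6): GC 12/22 = 54.5% ✓; length 22 ✓; Tm = 64.9 + 41·(12 − 16.4)/22 = 56.7°C ✓ — passes.
P2 (23 nt, A=7 T=3 G=7 C=6): GC 13/23 = 56.5%, outside 41.2–56.2% ✗; length 23 ✓; Tm = 64.9 + 41·(13 − 16.4)/23 = 58.8°C ✓ — fails.
P3 (20 nt, A=6 T=3 G=7 C=4): GC 11/20 = 55.0% ✓; length 20 ✓; Tm = 64.9 + 41·(11 − 16.4)/20 = 53.8°C ✓ — passes.
P4 (22 nt, A=5 T=4 G=3 C=10): GC 13/22 = 59.1%, outside 41.2–56.2% ✗; length 22 ✓; Tm = 64.9 + 41·(13 − 16.4)/22 = 58.6°C ✓ — fails.
P5 (23 nt, A=7 T=7 G=5 C=4): GC 9/23 = 39.1%, outside 41.2–56.2% ✗; length 23 ✓; Tm = 64.9 + 41·(9 − 16.4)/23 = 51.7°C ✓ — fails.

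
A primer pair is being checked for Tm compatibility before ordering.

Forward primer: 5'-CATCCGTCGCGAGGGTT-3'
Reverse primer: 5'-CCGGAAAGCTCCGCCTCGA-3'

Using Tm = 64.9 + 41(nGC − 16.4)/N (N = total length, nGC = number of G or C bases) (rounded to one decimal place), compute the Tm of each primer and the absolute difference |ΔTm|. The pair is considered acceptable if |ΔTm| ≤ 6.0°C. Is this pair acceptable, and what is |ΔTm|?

Forward: G+C = 11, N = 17 → Tm = 64.9 + 41·(11 − 16.4)/17 = 51.9°C.
Reverse: G+C = 13, N = 19 → Tm = 64.9 + 41·(13 − 16.4)/19 = 57.6°C.
|ΔTm| = |51.9 − 57.6| = 5.7°C, ≤ 6.0°C.

|ΔTm| = 5.7°C; the pair is acceptable.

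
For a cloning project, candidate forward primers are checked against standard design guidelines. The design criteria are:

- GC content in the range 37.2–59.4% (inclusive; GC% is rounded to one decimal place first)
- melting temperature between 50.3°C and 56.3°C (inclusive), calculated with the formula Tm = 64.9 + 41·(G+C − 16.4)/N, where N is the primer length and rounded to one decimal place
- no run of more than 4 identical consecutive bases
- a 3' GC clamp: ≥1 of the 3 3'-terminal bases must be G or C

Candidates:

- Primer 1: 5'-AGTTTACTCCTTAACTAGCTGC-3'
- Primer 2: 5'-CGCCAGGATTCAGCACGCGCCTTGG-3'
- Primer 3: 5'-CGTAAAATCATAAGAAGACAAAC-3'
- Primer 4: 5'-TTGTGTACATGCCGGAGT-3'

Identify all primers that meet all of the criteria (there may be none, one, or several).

Primer 1 only.

Primer 1 (22 nt, A=5 T=8 G=3 C=6): GC 9/22 = 40.9% ✓; Tm = 64.9 + 41·(9 − 16.4)/22 = 51.1°C ✓; longest run = 3 ✓; 3' end TGC has 2 G/C ✓ — passes.
Primer 2 (25 nt, A=4 T=4 G=8 C=9): GC 17/25 = 68.0%, outside 37.2–59.4% ✗; Tm = 64.9 + 41·(17 − 16.4)/25 = 65.9°C, outside 50.3–56.3°C ✗; longest run = 2 ✓; 3' end TGG has 2 G/C ✓ — fails.
Primer 3 (23 nt, A=13 T=3 G=3 C=4): GC 7/23 = 30.4%, outside 37.2–59.4% ✗; Tm = 64.9 + 41·(7 − 16.4)/23 = 48.1°C, outside 50.3–56.3°C ✗; longest run = 4 ✓; 3' end AAC has 1 G/C ✓ — fails.
Primer 4 (18 nt, A=3 T=6 G=6 C=3): GC 9/18 = 50.0% ✓; Tm = 64.9 + 41·(9 − 16.4)/18 = 48.0°C, outside 50.3–56.3°C ✗; longest run = 2 ✓; 3' end AGT has 1 G/C ✓ — fails.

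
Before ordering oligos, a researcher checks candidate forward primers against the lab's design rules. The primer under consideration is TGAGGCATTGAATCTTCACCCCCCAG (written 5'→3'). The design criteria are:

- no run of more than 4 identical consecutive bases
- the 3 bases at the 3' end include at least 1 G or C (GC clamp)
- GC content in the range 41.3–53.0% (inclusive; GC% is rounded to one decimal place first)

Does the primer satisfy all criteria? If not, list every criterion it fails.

Base counts: A=6, T=6, G=5, C=9 (length 26).
homopolymer run: longest run = 6, exceeds 4 ✗
GC clamp: 3' end CAG has 2 G/C ✓
GC content: GC 14/26 = 53.8%, outside 41.3–53.0% ✗

Fails: homopolymer run, GC content.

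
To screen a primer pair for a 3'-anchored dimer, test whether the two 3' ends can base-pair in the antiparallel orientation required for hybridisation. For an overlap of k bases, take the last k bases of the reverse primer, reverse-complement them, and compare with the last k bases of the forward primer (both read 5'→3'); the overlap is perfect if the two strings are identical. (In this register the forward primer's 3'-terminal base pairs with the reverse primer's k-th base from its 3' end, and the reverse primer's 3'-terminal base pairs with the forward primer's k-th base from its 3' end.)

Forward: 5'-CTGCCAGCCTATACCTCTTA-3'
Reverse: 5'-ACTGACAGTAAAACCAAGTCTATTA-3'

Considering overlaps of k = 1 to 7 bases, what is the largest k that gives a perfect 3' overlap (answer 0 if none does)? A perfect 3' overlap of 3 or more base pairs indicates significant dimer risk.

Last 7 bases (5'→3') — forward …CCTCTTA, reverse …TCTATTA.
Reverse complement of the reverse primer's last 7 bases: TAATAGA; its first k bases are the reverse complement of the reverse primer's last k bases, so a perfect k-base overlap needs the forward primer's last k bases to equal them.
Comparing (forward last k vs required): k=1: A vs T ✗; k=2: TA vs TA ✓; k=3: TTA vs TAA ✗; k=4: CTTA vs TAAT ✗; k=5: TCTTA vs TAATA ✗; k=6: CTCTTA vs TAATAG ✗; k=7: CCTCTTA vs TAATAGA ✗.
Only k = 2 is perfect, so the longest perfect 3' overlap is 2.

Longest perfect overlap: 2 complementary base pairs; below the dimer-risk threshold (threshold 3).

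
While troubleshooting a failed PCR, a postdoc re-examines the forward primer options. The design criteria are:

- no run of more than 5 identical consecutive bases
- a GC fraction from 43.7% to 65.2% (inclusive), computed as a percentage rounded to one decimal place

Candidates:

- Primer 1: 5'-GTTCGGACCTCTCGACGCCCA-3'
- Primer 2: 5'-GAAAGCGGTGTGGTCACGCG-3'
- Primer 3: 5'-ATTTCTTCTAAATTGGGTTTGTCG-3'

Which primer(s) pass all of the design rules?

Primer 1 (21 nt, A=3 T=4 G=5 C=9): longest run = 3 ✓; GC 14/21 = 66.7%, outside 43.7–65.2% ✗ — fails.
Primer 2 (20 nt, A=4 T=3 G=9 C=4): longest run = 3 ✓; GC 13/20 = 65.0% ✓ — passes.
Primer 3 (24 nt, A=4 T=12 G=5 C=3): longest run = 3 ✓; GC 8/24 = 33.3%, outside 43.7–65.2% ✗ — fails.

Primer 2 only.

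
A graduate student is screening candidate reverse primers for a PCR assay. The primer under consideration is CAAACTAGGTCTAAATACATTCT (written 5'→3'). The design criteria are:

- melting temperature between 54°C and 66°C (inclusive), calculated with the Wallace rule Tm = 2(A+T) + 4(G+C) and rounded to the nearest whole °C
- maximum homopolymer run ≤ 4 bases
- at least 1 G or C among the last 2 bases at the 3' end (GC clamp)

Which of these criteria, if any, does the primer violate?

Meets all criteria.

Base counts: A=9, T=7, G=2, C=5 (length 23).
Tm: Tm = 2·16 + 4·7 = 60°C ✓
homopolymer run: longest run = 3 ✓
GC clamp: 3' end CT has 1 G/C ✓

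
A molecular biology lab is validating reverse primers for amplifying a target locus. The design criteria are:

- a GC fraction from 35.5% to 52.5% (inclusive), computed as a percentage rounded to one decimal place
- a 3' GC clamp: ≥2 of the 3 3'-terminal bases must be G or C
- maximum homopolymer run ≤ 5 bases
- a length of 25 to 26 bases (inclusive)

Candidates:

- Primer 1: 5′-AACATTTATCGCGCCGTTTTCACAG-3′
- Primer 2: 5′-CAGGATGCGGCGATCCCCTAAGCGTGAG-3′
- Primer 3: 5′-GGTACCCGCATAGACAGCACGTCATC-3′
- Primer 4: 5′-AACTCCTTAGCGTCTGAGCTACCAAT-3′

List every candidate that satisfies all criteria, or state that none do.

Primer 1 only.

Primer 1 (25 nt, A=6 T=8 G=4 C=7): GC 11/25 = 44.0% ✓; 3' end CAG has 2 G/C ✓; longest run = 4 ✓; length 25 ✓ — passes.
Primer 2 (28 nt, A=6 T=4 G=10 C=8): GC 18/28 = 64.3%, outside 35.5–52.5% ✗; 3' end GAG has 2 G/C ✓; longest run = 4 ✓; length 28, outside 25–26 ✗ — fails.
Primer 3 (26 nt, A=7 T=4 G=6 C=9): GC 15/26 = 57.7%, outside 35.5–52.5% ✗; 3' end ATC has 1 G/C, need ≥2 ✗; longest run = 3 ✓; length 26 ✓ — fails.
Primer 4 (26 nt, A=7 T=7 G=4 C=8): GC 12/26 = 46.2% ✓; 3' end AAT has 0 G/C, need ≥2 ✗; longest run = 2 ✓; length 26 ✓ — fails.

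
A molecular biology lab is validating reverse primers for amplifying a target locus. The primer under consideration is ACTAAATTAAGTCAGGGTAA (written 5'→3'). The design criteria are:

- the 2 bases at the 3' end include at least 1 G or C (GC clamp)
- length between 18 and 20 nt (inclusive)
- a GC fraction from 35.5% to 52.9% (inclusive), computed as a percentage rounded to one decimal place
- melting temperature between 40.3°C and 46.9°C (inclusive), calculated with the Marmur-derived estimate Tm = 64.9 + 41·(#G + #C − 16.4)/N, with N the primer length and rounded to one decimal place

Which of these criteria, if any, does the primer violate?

Base counts: A=9, T=5, G=4, C=2 (length 20).
GC clamp: 3' end AA has 0 G/C, need ≥1 ✗
length: length 20 ✓
GC content: GC 6/20 = 30.0%, outside 35.5–52.9% ✗
Tm: Tm = 64.9 + 41·(6 − 16.4)/20 = 43.6°C ✓

Fails: GC clamp, GC content.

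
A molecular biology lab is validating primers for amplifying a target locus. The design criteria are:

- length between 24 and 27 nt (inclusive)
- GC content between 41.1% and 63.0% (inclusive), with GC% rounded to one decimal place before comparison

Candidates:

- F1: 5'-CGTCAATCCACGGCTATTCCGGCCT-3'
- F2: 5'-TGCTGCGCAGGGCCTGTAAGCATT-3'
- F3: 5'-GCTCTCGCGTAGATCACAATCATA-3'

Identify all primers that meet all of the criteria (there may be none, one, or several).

F1 (25 nt, A=4 T=6 G=5 C=10): length 25 ✓; GC 15/25 = 60.0% ✓ — passes.
F2 (24 nt, A=4 T=6 G=8 C=6): length 24 ✓; GC 14/24 = 58.3% ✓ — passes.
F3 (24 nt, A=7 T=6 G=4 C=7): length 24 ✓; GC 11/24 = 45.8% ✓ — passes.

F1, F2 and F3.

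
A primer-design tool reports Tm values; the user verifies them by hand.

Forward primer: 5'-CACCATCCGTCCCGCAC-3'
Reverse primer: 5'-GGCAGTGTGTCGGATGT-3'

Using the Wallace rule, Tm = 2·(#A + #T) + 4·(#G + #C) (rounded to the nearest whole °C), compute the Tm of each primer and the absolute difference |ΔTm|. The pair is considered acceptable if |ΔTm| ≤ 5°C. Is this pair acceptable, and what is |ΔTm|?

Forward: A=3 T=2 G=2 C=10 → Tm = 2·5 + 4·12 = 58°C.
Reverse: A=2 T=5 G=8 C=2 → Tm = 2·7 + 4·10 = 54°C.
|ΔTm| = |58 − 54| = 4°C, ≤ 5°C.

|ΔTm| = 4°C; the pair is acceptable.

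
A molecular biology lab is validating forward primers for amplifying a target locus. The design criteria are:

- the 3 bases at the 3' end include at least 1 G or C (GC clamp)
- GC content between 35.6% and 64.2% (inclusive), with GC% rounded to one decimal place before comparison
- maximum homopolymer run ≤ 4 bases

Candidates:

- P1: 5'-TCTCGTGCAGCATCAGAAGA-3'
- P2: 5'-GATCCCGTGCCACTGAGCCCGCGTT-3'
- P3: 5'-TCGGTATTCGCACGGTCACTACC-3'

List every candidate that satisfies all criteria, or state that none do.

P1 and P3.

P1 (20 nt, A=6 T=4 G=5 C=5): 3' end AGA has 1 G/C ✓; GC 10/20 = 50.0% ✓; longest run = 2 ✓ — passes.
P2 (25 nt, A=3 T=5 G=7 C=10): 3' end GTT has 1 G/C ✓; GC 17/25 = 68.0%, outside 35.6–64.2% ✗; longest run = 3 ✓ — fails.
P3 (23 nt, A=4 T=6 G=5 C=8): 3' end ACC has 2 G/C ✓; GC 13/23 = 56.5% ✓; longest run = 2 ✓ — passes.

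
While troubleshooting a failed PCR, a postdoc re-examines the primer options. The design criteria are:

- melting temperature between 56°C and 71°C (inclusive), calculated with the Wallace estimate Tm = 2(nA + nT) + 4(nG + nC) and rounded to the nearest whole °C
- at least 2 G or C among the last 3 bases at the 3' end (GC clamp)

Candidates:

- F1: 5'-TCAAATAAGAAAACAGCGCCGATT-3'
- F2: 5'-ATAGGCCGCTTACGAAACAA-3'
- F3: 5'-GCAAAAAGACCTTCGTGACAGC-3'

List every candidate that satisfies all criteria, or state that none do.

F3 only.

F1 (24 nt, A=11 T=4 G=4 C=5): Tm = 2·15 + 4·9 = 66°C ✓; 3' end ATT has 0 G/C, need ≥2 ✗ — fails.
F2 (20 nt, A=8 T=3 G=4 C=5): Tm = 2·11 + 4·9 = 58°C ✓; 3' end CAA has 1 G/C, need ≥2 ✗ — fails.
F3 (22 nt, A=8 T=3 G=5 C=6): Tm = 2·11 + 4·11 = 66°C ✓; 3' end AGC has 2 G/C ✓ — passes.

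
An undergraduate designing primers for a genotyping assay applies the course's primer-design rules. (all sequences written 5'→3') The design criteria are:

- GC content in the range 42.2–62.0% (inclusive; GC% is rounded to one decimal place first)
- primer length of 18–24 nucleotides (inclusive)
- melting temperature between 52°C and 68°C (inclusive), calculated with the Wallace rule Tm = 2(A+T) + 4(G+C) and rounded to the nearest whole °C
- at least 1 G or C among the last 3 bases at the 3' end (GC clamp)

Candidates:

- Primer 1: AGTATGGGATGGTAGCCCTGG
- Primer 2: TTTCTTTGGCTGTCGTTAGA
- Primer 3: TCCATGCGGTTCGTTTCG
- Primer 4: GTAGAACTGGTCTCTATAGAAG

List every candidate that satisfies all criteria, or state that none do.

Primer 1 and Primer 3.

Primer 1 (21 nt, A=4 T=5 G=9 C=3): GC 12/21 = 57.1% ✓; length 21 ✓; Tm = 2·9 + 4·12 = 66°C ✓; 3' end TGG has 2 G/C ✓ — passes.
Primer 2 (20 nt, A=2 T=10 G=5 C=3): GC 8/20 = 40.0%, outside 42.2–62.0% ✗; length 20 ✓; Tm = 2·12 + 4·8 = 56°C ✓; 3' end AGA has 1 G/C ✓ — fails.
Primer 3 (18 nt, A=1 T=7 G=5 C=5): GC 10/18 = 55.6% ✓; length 18 ✓; Tm = 2·8 + 4·10 = 56°C ✓; 3' end TCG has 2 G/C ✓ — passes.
Primer 4 (22 nt, A=7 T=6 G=6 C=3): GC 9/22 = 40.9%, outside 42.2–62.0% ✗; length 22 ✓; Tm = 2·13 + 4·9 = 62°C ✓; 3' end AAG has 1 G/C ✓ — fails.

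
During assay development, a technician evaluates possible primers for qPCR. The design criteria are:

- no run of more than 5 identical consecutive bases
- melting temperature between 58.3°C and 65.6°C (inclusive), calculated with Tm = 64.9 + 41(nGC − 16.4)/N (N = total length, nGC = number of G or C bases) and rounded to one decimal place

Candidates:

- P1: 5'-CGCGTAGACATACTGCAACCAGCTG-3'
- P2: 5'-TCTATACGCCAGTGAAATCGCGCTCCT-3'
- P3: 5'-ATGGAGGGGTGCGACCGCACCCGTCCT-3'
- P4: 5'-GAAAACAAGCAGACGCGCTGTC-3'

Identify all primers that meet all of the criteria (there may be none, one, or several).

P1 (25 nt, A=7 T=4 G=6 C=8): longest run = 2 ✓; Tm = 64.9 + 41·(14 − 16.4)/25 = 61.0°C ✓ — passes.
P2 (27 nt, A=6 T=7 G=5 C=9): longest run = 3 ✓; Tm = 64.9 + 41·(14 − 16.4)/27 = 61.3°C ✓ — passes.
P3 (27 nt, A=4 T=4 G=10 C=9): longest run = 4 ✓; Tm = 64.9 + 41·(19 − 16.4)/27 = 68.8°C, outside 58.3–65.6°C ✗ — fails.
P4 (22 nt, A=8 T=2 G=6 C=6): longest run = 4 ✓; Tm = 64.9 + 41·(12 − 16.4)/22 = 56.7°C, outside 58.3–65.6°C ✗ — fails.

P1 and P2.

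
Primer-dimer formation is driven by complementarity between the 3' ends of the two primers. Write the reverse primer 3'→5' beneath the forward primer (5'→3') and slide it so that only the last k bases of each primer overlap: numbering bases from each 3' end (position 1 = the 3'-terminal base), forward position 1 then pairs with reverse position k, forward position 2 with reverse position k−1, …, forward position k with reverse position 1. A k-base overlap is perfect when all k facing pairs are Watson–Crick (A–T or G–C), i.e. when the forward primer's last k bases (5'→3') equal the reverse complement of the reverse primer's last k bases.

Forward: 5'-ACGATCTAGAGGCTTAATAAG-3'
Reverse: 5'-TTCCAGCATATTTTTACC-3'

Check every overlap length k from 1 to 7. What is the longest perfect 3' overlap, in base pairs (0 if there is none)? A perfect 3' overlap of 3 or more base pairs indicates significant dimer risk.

Last 7 bases (5'→3') — forward …TAATAAG, reverse …TTTTACC.
Reverse complement of the reverse primer's last 7 bases: GGTAAAA; its first k bases are the reverse complement of the reverse primer's last k bases, so a perfect k-base overlap needs the forward primer's last k bases to equal them.
Comparing (forward last k vs required): k=1: G vs G ✓; k=2: AG vs GG ✗; k=3: AAG vs GGT ✗; k=4: TAAG vs GGTA ✗; k=5: ATAAG vs GGTAA ✗; k=6: AATAAG vs GGTAAA ✗; k=7: TAATAAG vs GGTAAAA ✗.
Only k = 1 is perfect, so the longest perfect 3' overlap is 1.

Longest perfect overlap: 1 complementary base pair; below the dimer-risk threshold (threshold 3).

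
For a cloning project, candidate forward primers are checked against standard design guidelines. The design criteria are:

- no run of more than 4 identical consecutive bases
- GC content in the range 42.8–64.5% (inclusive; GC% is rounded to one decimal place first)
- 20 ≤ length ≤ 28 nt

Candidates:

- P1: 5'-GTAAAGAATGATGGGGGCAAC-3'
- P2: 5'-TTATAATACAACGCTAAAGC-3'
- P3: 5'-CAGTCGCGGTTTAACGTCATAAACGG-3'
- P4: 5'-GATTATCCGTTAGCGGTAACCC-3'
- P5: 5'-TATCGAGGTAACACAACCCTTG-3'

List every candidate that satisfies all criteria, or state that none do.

P1 (21 nt, A=8 T=3 G=8 C=2): longest run = 5, exceeds 4 ✗; GC 10/21 = 47.6% ✓; length 21 ✓ — fails.
P2 (20 nt, A=9 T=5 G=2 C=4): longest run = 3 ✓; GC 6/20 = 30.0%, outside 42.8–64.5% ✗; length 20 ✓ — fails.
P3 (26 nt, A=7 T=6 G=7 C=6): longest run = 3 ✓; GC 13/26 = 50.0% ✓; length 26 ✓ — passes.
P4 (22 nt, A=5 T=6 G=5 C=6): longest run = 3 ✓; GC 11/22 = 50.0% ✓; length 22 ✓ — passes.
P5 (22 nt, A=7 T=5 G=4 C=6): longest run = 3 ✓; GC 10/22 = 45.5% ✓; length 22 ✓ — passes.

P3, P4 and P5.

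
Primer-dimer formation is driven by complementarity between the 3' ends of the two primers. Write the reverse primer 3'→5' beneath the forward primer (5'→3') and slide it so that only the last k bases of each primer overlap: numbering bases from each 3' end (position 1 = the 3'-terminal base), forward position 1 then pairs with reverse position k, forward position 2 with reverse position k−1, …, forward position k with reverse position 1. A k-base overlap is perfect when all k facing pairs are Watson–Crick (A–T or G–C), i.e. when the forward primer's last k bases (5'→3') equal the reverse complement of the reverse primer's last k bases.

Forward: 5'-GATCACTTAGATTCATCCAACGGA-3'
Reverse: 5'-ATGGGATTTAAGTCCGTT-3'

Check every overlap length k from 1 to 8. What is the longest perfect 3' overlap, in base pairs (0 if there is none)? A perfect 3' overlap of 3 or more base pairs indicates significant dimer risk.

Last 8 bases (5'→3') — forward …CCAACGGA, reverse …AGTCCGTT.
Reverse complement of the reverse primer's last 8 bases: AACGGACT; its first k bases are the reverse complement of the reverse primer's last k bases, so a perfect k-base overlap needs the forward primer's last k bases to equal them.
Comparing (forward last k vs required): k=1: A vs A ✓; k=2: GA vs AA ✗; k=3: GGA vs AAC ✗; k=4: CGGA vs AACG ✗; k=5: ACGGA vs AACGG ✗; k=6: AACGGA vs AACGGA ✓; k=7: CAACGGA vs AACGGAC ✗; k=8: CCAACGGA vs AACGGACT ✗.
Perfect overlaps at k = 1, 6; the largest is 6.

Longest perfect overlap: 6 complementary base pairs; significant dimer risk (threshold 3).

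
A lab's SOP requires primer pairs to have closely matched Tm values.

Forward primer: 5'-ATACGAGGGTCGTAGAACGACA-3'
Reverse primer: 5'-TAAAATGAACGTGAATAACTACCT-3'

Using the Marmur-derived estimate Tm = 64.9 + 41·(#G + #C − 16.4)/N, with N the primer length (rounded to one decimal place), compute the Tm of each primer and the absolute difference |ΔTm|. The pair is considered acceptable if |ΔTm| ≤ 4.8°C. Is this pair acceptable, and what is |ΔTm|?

Forward: G+C = 11, N = 22 → Tm = 64.9 + 41·(11 − 16.4)/22 = 54.8°C.
Reverse: G+C = 7, N = 24 → Tm = 64.9 + 41·(7 − 16.4)/24 = 48.8°C.
|ΔTm| = |54.8 − 48.8| = 6.0°C, > 4.8°C.

|ΔTm| = 6.0°C; the pair is not acceptable.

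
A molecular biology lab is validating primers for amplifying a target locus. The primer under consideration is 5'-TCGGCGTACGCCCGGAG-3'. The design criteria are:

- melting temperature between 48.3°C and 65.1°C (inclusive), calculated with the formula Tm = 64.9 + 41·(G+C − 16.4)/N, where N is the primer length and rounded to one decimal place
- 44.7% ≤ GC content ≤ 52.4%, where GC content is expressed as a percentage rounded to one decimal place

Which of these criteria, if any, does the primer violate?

Fails: GC content.

Base counts: A=2, T=2, G=7, C=6 (length 17).
Tm: Tm = 64.9 + 41·(13 − 16.4)/17 = 56.7°C ✓
GC content: GC 13/17 = 76.5%, outside 44.7–52.4% ✗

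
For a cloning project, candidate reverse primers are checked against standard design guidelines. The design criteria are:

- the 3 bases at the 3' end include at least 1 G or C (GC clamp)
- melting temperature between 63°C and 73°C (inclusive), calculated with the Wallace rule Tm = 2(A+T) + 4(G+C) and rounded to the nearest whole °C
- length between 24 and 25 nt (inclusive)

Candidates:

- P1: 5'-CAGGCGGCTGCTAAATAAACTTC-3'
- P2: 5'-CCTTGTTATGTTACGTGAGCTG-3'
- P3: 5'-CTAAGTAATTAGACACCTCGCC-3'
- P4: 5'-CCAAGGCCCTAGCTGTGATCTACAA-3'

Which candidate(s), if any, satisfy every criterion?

None of the candidates satisfy all criteria.

P1 (23 nt, A=7 T=5 G=5 C=6): 3' end TTC has 1 G/C ✓; Tm = 2·12 + 4·11 = 68°C ✓; length 23, outside 24–25 ✗ — fails.
P2 (22 nt, A=3 T=9 G=6 C=4): 3' end CTG has 2 G/C ✓; Tm = 2·12 + 4·10 = 64°C ✓; length 22, outside 24–25 ✗ — fails.
P3 (22 nt, A=7 T=5 G=3 C=7): 3' end GCC has 3 G/C ✓; Tm = 2·12 + 4·10 = 64°C ✓; length 22, outside 24–25 ✗ — fails.
P4 (25 nt, A=7 T=5 G=5 C=8): 3' end CAA has 1 G/C ✓; Tm = 2·12 + 4·13 = 76°C, outside 63–73°C ✗; length 25 ✓ — fails.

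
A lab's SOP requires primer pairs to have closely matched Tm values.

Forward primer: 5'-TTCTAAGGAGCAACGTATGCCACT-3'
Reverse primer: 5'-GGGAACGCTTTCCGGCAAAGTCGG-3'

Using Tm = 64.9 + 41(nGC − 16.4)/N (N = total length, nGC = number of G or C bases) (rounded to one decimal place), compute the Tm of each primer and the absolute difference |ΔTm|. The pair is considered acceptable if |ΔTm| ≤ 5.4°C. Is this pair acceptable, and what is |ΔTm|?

|ΔTm| = 6.8°C; the pair is not acceptable.

Forward: G+C = 11, N = 24 → Tm = 64.9 + 41·(11 − 16.4)/24 = 55.7°C.
Reverse: G+C = 15, N = 24 → Tm = 64.9 + 41·(15 − 16.4)/24 = 62.5°C.
|ΔTm| = |55.7 − 62.5| = 6.8°C, > 5.4°C.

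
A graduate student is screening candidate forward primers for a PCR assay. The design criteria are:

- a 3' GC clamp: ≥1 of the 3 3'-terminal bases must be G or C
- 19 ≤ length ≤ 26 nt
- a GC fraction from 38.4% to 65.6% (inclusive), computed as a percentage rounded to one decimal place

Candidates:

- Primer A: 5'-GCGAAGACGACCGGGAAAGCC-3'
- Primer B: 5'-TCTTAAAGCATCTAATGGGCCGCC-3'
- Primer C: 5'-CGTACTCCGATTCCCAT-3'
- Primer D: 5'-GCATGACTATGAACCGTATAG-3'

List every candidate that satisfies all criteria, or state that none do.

Primer A (21 nt, A=7 T=0 G=8 C=6): 3' end GCC has 3 G/C ✓; length 21 ✓; GC 14/21 = 66.7%, outside 38.4–65.6% ✗ — fails.
Primer B (24 nt, A=6 T=6 G=5 C=7): 3' end GCC has 3 G/C ✓; length 24 ✓; GC 12/24 = 50.0% ✓ — passes.
Primer C (17 nt, A=3 T=5 G=2 C=7): 3' end CAT has 1 G/C ✓; length 17, outside 19–26 ✗; GC 9/17 = 52.9% ✓ — fails.
Primer D (21 nt, A=7 T=5 G=5 C=4): 3' end TAG has 1 G/C ✓; length 21 ✓; GC 9/21 = 42.9% ✓ — passes.

Primer B and Primer D.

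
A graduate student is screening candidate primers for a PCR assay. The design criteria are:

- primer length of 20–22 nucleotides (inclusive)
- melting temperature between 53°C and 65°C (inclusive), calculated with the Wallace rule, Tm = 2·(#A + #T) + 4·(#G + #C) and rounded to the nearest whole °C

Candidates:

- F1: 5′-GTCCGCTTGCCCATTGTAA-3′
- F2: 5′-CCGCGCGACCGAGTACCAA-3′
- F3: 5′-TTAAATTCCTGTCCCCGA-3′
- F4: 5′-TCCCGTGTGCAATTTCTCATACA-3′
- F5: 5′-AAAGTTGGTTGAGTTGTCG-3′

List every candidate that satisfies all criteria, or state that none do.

None of the candidates satisfy all criteria.

F1 (19 nt, A=3 T=6 G=4 C=6): length 19, outside 20–22 ✗; Tm = 2·9 + 4·10 = 58°C ✓ — fails.
F2 (19 nt, A=5 T=1 G=5 C=8): length 19, outside 20–22 ✗; Tm = 2·6 + 4·13 = 64°C ✓ — fails.
F3 (18 nt, A=4 T=6 G=2 C=6): length 18, outside 20–22 ✗; Tm = 2·10 + 4·8 = 52°C, outside 53–65°C ✗ — fails.
F4 (23 nt, A=5 T=8 G=3 C=7): length 23, outside 20–22 ✗; Tm = 2·13 + 4·10 = 66°C, outside 53–65°C ✗ — fails.
F5 (19 nt, A=4 T=7 G=7 C=1): length 19, outside 20–22 ✗; Tm = 2·11 + 4·8 = 54°C ✓ — fails.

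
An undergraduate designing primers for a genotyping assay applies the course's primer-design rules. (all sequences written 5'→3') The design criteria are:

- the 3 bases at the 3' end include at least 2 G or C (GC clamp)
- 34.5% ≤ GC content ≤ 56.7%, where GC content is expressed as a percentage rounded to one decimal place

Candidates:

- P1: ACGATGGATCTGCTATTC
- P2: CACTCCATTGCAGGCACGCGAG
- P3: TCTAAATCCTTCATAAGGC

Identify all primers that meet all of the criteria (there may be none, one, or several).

P3 only.

P1 (18 nt, A=4 T=6 G=4 C=4): 3' end TTC has 1 G/C, need ≥2 ✗; GC 8/18 = 44.4% ✓ — fails.
P2 (22 nt, A=5 T=3 G=6 C=8): 3' end GAG has 2 G/C ✓; GC 14/22 = 63.6%, outside 34.5–56.7% ✗ — fails.
P3 (19 nt, A=6 T=6 G=2 C=5): 3' end GGC has 3 G/C ✓; GC 7/19 = 36.8% ✓ — passes.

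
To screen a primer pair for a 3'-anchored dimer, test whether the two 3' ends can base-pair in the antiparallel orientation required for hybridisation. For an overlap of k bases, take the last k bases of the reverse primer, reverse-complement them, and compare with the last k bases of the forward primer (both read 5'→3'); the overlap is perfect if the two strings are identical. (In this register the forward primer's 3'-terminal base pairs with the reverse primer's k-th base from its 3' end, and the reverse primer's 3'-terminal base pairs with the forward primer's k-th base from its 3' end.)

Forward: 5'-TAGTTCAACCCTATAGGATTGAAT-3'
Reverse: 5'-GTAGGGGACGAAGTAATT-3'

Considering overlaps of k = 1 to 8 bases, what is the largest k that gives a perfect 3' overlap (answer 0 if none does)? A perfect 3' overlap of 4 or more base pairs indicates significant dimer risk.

Longest perfect overlap: 3 complementary base pairs; below the dimer-risk threshold (threshold 4).

Last 8 bases (5'→3') — forward …GATTGAAT, reverse …AAGTAATT.
Reverse complement of the reverse primer's last 8 bases: AATTACTT; its first k bases are the reverse complement of the reverse primer's last k bases, so a perfect k-base overlap needs the forward primer's last k bases to equal them.
Comparing (forward last k vs required): k=1: T vs A ✗; k=2: AT vs AA ✗; k=3: AAT vs AAT ✓; k=4: GAAT vs AATT ✗; k=5: TGAAT vs AATTA ✗; k=6: TTGAAT vs AATTAC ✗; k=7: ATTGAAT vs AATTACT ✗; k=8: GATTGAAT vs AATTACTT ✗.
Only k = 3 is perfect, so the longest perfect 3' overlap is 3.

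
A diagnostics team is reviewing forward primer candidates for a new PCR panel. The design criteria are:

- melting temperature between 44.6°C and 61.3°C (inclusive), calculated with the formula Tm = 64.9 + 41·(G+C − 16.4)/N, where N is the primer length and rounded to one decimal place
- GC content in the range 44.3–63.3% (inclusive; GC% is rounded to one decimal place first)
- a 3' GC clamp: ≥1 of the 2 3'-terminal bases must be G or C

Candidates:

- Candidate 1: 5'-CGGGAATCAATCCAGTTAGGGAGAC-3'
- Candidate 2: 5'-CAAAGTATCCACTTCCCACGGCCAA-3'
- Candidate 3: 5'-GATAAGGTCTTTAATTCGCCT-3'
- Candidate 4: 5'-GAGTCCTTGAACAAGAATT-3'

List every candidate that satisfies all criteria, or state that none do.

Candidate 1 (25 nt, A=8 T=4 G=8 C=5): Tm = 64.9 + 41·(13 − 16.4)/25 = 59.3°C ✓; GC 13/25 = 52.0% ✓; 3' end AC has 1 G/C ✓ — passes.
Candidate 2 (25 nt, A=8 T=4 G=3 C=10): Tm = 64.9 + 41·(13 − 16.4)/25 = 59.3°C ✓; GC 13/25 = 52.0% ✓; 3' end AA has 0 G/C, need ≥1 ✗ — fails.
Candidate 3 (21 nt, A=5 T=8 G=4 C=4): Tm = 64.9 + 41·(8 − 16.4)/21 = 48.5°C ✓; GC 8/21 = 38.1%, outside 44.3–63.3% ✗; 3' end CT has 1 G/C ✓ — fails.
Candidate 4 (19 nt, A=7 T=5 G=4 C=3): Tm = 64.9 + 41·(7 − 16.4)/19 = 44.6°C ✓; GC 7/19 = 36.8%, outside 44.3–63.3% ✗; 3' end TT has 0 G/C, need ≥1 ✗ — fails.

Candidate 1 only.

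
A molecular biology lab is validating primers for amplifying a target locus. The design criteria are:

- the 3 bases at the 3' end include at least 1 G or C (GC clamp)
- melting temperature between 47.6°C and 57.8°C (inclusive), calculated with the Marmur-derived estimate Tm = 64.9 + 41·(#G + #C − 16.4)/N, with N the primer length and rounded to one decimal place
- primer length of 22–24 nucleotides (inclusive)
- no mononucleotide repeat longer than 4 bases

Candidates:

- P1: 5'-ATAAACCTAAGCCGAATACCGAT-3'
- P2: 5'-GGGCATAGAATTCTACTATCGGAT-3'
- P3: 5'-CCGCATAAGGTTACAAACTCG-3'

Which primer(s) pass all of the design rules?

P1 (23 nt, A=10 T=4 G=3 C=6): 3' end GAT has 1 G/C ✓; Tm = 64.9 + 41·(9 − 16.4)/23 = 51.7°C ✓; length 23 ✓; longest run = 3 ✓ — passes.
P2 (24 nt, A=7 T=7 G=6 C=4): 3' end GAT has 1 G/C ✓; Tm = 64.9 + 41·(10 − 16.4)/24 = 54.0°C ✓; length 24 ✓; longest run = 3 ✓ — passes.
P3 (21 nt, A=7 T=4 G=4 C=6): 3' end TCG has 2 G/C ✓; Tm = 64.9 + 41·(10 − 16.4)/21 = 52.4°C ✓; length 21, outside 22–24 ✗; longest run = 3 ✓ — fails.

P1 and P2.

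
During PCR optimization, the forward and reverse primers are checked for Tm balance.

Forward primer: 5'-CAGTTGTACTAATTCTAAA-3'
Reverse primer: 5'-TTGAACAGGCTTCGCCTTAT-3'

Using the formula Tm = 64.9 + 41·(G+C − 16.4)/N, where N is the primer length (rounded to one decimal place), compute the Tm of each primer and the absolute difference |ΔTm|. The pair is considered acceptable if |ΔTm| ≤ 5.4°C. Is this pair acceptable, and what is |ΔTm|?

|ΔTm| = 9.4°C; the pair is not acceptable.

Forward: G+C = 5, N = 19 → Tm = 64.9 + 41·(5 − 16.4)/19 = 40.3°C.
Reverse: G+C = 9, N = 20 → Tm = 64.9 + 41·(9 − 16.4)/20 = 49.7°C.
|ΔTm| = |40.3 − 49.7| = 9.4°C, > 5.4°C.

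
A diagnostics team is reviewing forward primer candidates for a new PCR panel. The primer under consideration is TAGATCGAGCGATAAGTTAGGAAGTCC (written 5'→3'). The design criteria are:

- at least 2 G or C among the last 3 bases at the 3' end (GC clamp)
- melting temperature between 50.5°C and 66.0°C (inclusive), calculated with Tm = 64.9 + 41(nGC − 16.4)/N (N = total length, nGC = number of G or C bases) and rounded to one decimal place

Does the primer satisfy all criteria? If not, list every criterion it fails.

Base counts: A=9, T=6, G=8, C=4 (length 27).
GC clamp: 3' end TCC has 2 G/C ✓
Tm: Tm = 64.9 + 41·(12 − 16.4)/27 = 58.2°C ✓

Meets all criteria.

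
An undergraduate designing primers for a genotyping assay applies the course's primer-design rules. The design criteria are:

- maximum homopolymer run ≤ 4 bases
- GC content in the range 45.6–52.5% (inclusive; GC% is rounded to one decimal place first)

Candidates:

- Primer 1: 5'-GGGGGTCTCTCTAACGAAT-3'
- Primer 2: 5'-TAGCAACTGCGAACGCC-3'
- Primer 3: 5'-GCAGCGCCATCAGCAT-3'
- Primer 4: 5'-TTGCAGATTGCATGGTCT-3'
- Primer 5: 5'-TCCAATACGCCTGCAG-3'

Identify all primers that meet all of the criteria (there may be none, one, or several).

Primer 1 (19 nt, A=4 T=5 G=6 C=4): longest run = 5, exceeds 4 ✗; GC 10/19 = 52.6%, outside 45.6–52.5% ✗ — fails.
Primer 2 (17 nt, A=5 T=2 G=4 C=6): longest run = 2 ✓; GC 10/17 = 58.8%, outside 45.6–52.5% ✗ — fails.
Primer 3 (16 nt, A=4 T=2 G=4 C=6): longest run = 2 ✓; GC 10/16 = 62.5%, outside 45.6–52.5% ✗ — fails.
Primer 4 (18 nt, A=3 T=7 G=5 C=3): longest run = 2 ✓; GC 8/18 = 44.4%, outside 45.6–52.5% ✗ — fails.
Primer 5 (16 nt, A=4 T=3 G=3 C=6): longest run = 2 ✓; GC 9/16 = 56.3%, outside 45.6–52.5% ✗ — fails.

None of the candidates satisfy all criteria.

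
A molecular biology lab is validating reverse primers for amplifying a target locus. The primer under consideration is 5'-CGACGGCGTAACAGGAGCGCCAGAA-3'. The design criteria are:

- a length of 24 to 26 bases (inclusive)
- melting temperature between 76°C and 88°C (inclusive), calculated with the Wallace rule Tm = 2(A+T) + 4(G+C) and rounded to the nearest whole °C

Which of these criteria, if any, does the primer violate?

Base counts: A=8, T=1, G=9, C=7 (length 25).
length: length 25 ✓
Tm: Tm = 2·9 + 4·16 = 82°C ✓

Meets all criteria.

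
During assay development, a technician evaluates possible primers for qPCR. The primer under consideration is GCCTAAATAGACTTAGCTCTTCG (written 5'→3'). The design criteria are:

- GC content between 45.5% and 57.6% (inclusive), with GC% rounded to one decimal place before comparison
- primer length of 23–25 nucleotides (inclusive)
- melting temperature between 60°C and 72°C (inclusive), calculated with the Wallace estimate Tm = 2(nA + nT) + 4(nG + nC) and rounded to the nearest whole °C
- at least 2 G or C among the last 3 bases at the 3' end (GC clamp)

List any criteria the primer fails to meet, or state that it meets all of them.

Base counts: A=6, T=7, G=4, C=6 (length 23).
GC content: GC 10/23 = 43.5%, outside 45.5–57.6% ✗
length: length 23 ✓
Tm: Tm = 2·13 + 4·10 = 66°C ✓
GC clamp: 3' end TCG has 2 G/C ✓

Fails: GC content.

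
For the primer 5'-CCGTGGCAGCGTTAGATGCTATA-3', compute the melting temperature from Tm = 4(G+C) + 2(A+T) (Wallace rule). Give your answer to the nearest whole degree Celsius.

70°C

Base counts: A=5, T=6, G=7, C=5 (length 23).
Tm = 2·(5+6) + 4·(7+5) = 2·11 + 4·12 = 22 + 48 = 70°C.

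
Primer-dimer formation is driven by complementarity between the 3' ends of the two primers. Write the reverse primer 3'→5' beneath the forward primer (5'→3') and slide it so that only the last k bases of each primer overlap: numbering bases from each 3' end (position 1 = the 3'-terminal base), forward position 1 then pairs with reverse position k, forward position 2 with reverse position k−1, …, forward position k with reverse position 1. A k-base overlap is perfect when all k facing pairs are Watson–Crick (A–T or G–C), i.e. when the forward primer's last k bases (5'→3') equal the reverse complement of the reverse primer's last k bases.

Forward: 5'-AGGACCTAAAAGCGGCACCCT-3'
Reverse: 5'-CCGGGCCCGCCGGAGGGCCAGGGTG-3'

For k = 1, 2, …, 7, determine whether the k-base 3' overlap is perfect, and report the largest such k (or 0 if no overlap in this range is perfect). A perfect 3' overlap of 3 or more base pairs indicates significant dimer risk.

Longest perfect overlap: 6 complementary base pairs; significant dimer risk (threshold 3).

Last 7 bases (5'→3') — forward …GCACCCT, reverse …CAGGGTG.
Reverse complement of the reverse primer's last 7 bases: CACCCTG; its first k bases are the reverse complement of the reverse primer's last k bases, so a perfect k-base overlap needs the forward primer's last k bases to equal them.
Comparing (forward last k vs required): k=1: T vs C ✗; k=2: CT vs CA ✗; k=3: CCT vs CAC ✗; k=4: CCCT vs CACC ✗; k=5: ACCCT vs CACCC ✗; k=6: CACCCT vs CACCCT ✓; k=7: GCACCCT vs CACCCTG ✗.
Only k = 6 is perfect, so the longest perfect 3' overlap is 6.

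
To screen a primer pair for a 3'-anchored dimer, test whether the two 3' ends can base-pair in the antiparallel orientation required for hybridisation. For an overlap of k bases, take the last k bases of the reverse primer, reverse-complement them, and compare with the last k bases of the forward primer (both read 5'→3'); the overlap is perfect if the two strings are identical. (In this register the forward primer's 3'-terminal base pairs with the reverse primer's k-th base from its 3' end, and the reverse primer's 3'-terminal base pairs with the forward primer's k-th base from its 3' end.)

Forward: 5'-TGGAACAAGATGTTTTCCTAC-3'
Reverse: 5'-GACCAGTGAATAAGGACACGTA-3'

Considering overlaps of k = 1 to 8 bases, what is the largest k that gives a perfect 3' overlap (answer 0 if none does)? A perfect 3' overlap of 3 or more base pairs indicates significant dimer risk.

Longest perfect overlap: 3 complementary base pairs; significant dimer risk (threshold 3).

Last 8 bases (5'→3') — forward …TTTCCTAC, reverse …GACACGTA.
Reverse complement of the reverse primer's last 8 bases: TACGTGTC; its first k bases are the reverse complement of the reverse primer's last k bases, so a perfect k-base overlap needs the forward primer's last k bases to equal them.
Comparing (forward last k vs required): k=1: C vs T ✗; k=2: AC vs TA ✗; k=3: TAC vs TAC ✓; k=4: CTAC vs TACG ✗; k=5: CCTAC vs TACGT ✗; k=6: TCCTAC vs TACGTG ✗; k=7: TTCCTAC vs TACGTGT ✗; k=8: TTTCCTAC vs TACGTGTC ✗.
Only k = 3 is perfect, so the longest perfect 3' overlap is 3.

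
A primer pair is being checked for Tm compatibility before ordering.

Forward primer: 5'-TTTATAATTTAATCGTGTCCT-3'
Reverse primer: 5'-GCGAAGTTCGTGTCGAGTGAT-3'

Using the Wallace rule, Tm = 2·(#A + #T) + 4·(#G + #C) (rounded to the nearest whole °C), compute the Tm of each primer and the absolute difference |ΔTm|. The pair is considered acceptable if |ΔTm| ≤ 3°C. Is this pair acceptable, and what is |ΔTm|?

Forward: A=5 T=11 G=2 C=3 → Tm = 2·16 + 4·5 = 52°C.
Reverse: A=4 T=6 G=8 C=3 → Tm = 2·10 + 4·11 = 64°C.
|ΔTm| = |52 − 64| = 12°C, > 3°C.

|ΔTm| = 12°C; the pair is not acceptable.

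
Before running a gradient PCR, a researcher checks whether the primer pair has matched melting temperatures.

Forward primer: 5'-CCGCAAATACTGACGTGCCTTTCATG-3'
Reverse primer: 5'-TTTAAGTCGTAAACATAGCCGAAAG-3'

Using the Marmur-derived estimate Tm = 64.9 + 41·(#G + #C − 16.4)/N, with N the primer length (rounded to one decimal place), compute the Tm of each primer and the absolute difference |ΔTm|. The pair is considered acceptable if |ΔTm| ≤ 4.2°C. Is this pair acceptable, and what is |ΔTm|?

Forward: G+C = 13, N = 26 → Tm = 64.9 + 41·(13 − 16.4)/26 = 59.5°C.
Reverse: G+C = 9, N = 25 → Tm = 64.9 + 41·(9 − 16.4)/25 = 52.8°C.
|ΔTm| = |59.5 − 52.8| = 6.7°C, > 4.2°C.

|ΔTm| = 6.7°C; the pair is not acceptable.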